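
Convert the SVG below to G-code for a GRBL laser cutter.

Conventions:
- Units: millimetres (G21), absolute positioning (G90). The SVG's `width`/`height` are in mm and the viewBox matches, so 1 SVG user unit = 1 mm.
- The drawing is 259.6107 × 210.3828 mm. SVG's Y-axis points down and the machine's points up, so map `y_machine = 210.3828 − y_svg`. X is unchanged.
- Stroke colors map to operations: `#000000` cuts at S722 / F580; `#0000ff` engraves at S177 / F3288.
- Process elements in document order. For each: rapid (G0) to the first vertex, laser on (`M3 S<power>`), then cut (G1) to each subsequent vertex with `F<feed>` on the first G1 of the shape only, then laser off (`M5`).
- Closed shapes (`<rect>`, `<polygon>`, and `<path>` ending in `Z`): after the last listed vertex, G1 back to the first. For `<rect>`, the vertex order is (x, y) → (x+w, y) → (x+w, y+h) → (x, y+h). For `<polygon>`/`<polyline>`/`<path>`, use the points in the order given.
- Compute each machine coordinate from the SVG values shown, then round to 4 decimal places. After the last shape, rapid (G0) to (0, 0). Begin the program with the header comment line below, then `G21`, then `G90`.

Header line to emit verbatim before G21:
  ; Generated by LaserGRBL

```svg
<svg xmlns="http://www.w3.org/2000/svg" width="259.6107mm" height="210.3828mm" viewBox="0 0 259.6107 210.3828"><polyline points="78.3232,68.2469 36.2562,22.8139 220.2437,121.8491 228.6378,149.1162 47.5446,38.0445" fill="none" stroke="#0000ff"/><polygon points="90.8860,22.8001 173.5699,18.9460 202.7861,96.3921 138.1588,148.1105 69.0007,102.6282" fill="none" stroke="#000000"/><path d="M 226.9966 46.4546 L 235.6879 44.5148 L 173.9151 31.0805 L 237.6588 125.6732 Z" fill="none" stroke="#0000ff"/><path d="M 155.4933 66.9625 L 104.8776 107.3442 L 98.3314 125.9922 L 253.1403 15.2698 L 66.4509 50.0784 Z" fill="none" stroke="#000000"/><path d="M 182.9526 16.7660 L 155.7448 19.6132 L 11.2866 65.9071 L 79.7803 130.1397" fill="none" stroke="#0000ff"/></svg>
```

Since the viewBox matches the mm dimensions, user units are millimetres directly. The only transform is the Y-flip y_m = 210.3828 − y_svg.

Shape 1 is a open polyline drawn with `<polyline>`. Its stroke #0000ff means engrave at S177, F3288. After flipping Y the toolpath is (78.3232,142.1359) → (36.2562,187.5689) → (220.2437,88.5337) → (228.6378,61.2666) → (47.5446,172.3383).

Shape 2 is a regular polygon drawn with `<polygon>`. Its stroke #000000 means cut at S722, F580. After flipping Y the toolpath is (90.8860,187.5827) → (173.5699,191.4368) → (202.7861,113.9907) → (138.1588,62.2723) → (69.0007,107.7546) → (90.8860,187.5827), returning to the start.

Shape 3 is a closed polygon drawn with `<path>`. Its stroke #0000ff means engrave at S177, F3288. After flipping Y the toolpath is (226.9966,163.9282) → (235.6879,165.8680) → (173.9151,179.3023) → (237.6588,84.7096) → (226.9966,163.9282), returning to the start.

Shape 4 is a closed polygon drawn with `<path>`. Its stroke #000000 means cut at S722, F580. After flipping Y the toolpath is (155.4933,143.4203) → (104.8776,103.0386) → (98.3314,84.3906) → (253.1403,195.1130) → (66.4509,160.3044) → (155.4933,143.4203), returning to the start.

Shape 5 is a open polyline drawn with `<path>`. Its stroke #0000ff means engrave at S177, F3288. After flipping Y the toolpath is (182.9526,193.6168) → (155.7448,190.7696) → (11.2866,144.4757) → (79.7803,80.2431).

; Generated by LaserGRBL
G21
G90
G0 X78.3232 Y142.1359
M3 S177
G1 X36.2562 Y187.5689 F3288
G1 X220.2437 Y88.5337
G1 X228.6378 Y61.2666
G1 X47.5446 Y172.3383
M5
G0 X90.8860 Y187.5827
M3 S722
G1 X173.5699 Y191.4368 F580
G1 X202.7861 Y113.9907
G1 X138.1588 Y62.2723
G1 X69.0007 Y107.7546
G1 X90.8860 Y187.5827
M5
G0 X226.9966 Y163.9282
M3 S177
G1 X235.6879 Y165.8680 F3288
G1 X173.9151 Y179.3023
G1 X237.6588 Y84.7096
G1 X226.9966 Y163.9282
M5
G0 X155.4933 Y143.4203
M3 S722
G1 X104.8776 Y103.0386 F580
G1 X98.3314 Y84.3906
G1 X253.1403 Y195.1130
G1 X66.4509 Y160.3044
G1 X155.4933 Y143.4203
M5
G0 X182.9526 Y193.6168
M3 S177
G1 X155.7448 Y190.7696 F3288
G1 X11.2866 Y144.4757
G1 X79.7803 Y80.2431
M5
G0 X0.0000 Y0.0000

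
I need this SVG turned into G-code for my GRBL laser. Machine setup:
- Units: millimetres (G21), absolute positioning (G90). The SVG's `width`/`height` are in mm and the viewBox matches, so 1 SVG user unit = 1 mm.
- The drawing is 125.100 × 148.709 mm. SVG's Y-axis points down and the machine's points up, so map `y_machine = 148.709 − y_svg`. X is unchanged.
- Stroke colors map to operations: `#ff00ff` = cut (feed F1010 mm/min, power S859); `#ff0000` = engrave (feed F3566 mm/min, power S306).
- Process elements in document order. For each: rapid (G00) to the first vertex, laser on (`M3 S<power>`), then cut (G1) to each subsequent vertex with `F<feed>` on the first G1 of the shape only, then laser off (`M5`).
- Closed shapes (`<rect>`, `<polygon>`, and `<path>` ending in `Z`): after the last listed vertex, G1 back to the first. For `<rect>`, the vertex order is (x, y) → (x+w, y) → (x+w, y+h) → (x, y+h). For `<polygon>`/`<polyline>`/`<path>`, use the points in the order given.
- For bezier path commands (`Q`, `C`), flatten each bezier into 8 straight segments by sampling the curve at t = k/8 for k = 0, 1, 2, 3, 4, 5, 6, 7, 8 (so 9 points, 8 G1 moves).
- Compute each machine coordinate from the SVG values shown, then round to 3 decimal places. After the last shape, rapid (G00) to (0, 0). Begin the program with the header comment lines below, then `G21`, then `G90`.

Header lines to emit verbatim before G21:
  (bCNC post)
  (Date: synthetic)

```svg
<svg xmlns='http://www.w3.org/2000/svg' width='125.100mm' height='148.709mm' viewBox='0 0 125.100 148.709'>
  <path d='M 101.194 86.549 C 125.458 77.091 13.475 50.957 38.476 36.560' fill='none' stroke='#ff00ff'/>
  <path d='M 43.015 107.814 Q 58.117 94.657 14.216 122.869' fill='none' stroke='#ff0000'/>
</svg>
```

1 u = 1 mm; y_m = 148.709 − y.

[1] `<path>` cubic bezier, #ff00ff→cut S859 F1010: (101.194,62.160) → (104.440,66.433) → (98.115,71.936) → (85.420,78.337) → (69.559,85.302) → (53.731,92.499) → (41.141,99.595) → (34.988,106.255) → (38.476,112.149)

[2] `<path>` quadratic bezier, #ff0000→engrave S306 F3566: (43.015,40.895) → (45.869,43.538) → (46.878,44.888) → (46.044,44.945) → (43.366,43.710) → (38.844,41.181) → (32.479,37.360) → (24.269,32.247) → (14.216,25.840)

(bCNC post)
(Date: synthetic)
G21
G90
G00 X101.194 Y62.160
M3 S859
G1 X104.440 Y66.433 F1010
G1 X98.115 Y71.936
G1 X85.420 Y78.337
G1 X69.559 Y85.302
G1 X53.731 Y92.499
G1 X41.141 Y99.595
G1 X34.988 Y106.255
G1 X38.476 Y112.149
M5
G00 X43.015 Y40.895
M3 S306
G1 X45.869 Y43.538 F3566
G1 X46.878 Y44.888
G1 X46.044 Y44.945
G1 X43.366 Y43.710
G1 X38.844 Y41.181
G1 X32.479 Y37.360
G1 X24.269 Y32.247
G1 X14.216 Y25.840
M5
G00 X0.000 Y0.000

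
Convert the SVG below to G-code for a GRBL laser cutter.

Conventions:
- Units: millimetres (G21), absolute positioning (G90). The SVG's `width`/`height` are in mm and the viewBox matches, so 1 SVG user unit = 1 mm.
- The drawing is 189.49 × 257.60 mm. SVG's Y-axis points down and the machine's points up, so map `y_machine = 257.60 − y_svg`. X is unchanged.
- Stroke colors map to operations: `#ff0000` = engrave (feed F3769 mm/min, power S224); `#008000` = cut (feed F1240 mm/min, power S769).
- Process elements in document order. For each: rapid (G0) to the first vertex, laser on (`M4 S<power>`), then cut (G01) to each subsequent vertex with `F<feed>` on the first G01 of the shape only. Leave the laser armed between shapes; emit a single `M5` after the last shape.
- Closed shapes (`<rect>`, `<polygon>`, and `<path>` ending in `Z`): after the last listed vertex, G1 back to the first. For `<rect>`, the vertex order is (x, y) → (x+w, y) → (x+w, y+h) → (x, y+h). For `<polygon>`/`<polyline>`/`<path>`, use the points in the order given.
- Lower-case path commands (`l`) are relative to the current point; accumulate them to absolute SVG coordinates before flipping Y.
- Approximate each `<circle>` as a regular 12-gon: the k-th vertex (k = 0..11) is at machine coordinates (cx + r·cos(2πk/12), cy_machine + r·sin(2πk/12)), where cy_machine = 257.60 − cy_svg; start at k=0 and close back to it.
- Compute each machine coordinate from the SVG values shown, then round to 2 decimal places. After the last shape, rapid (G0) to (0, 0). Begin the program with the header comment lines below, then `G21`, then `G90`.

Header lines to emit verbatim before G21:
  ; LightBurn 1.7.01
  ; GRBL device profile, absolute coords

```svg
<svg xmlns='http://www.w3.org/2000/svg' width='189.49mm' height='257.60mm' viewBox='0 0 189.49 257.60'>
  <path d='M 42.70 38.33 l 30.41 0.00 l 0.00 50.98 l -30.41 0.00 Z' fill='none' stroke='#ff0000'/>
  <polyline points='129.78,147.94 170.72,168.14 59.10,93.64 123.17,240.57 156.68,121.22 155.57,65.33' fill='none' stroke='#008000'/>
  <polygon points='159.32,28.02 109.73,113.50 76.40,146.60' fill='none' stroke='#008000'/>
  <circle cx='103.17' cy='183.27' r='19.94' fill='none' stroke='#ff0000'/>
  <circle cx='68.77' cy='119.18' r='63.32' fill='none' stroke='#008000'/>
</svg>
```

; LightBurn 1.7.01
; GRBL device profile, absolute coords
G21
G90
G0 X42.70 Y219.27
M4 S224
G01 X73.11 Y219.27 F3769
G01 X73.11 Y168.29
G01 X42.70 Y168.29
G01 X42.70 Y219.27
G0 X129.78 Y109.66
M4 S769
G01 X170.72 Y89.46 F1240
G01 X59.10 Y163.96
G01 X123.17 Y17.03
G01 X156.68 Y136.38
G01 X155.57 Y192.27
G0 X159.32 Y229.58
M4 S769
G01 X109.73 Y144.10 F1240
G01 X76.40 Y111.00
G01 X159.32 Y229.58
G0 X123.11 Y74.33
M4 S224
G01 X120.44 Y84.30 F3769
G01 X113.14 Y91.60
G01 X103.17 Y94.27
G01 X93.20 Y91.60
G01 X85.90 Y84.30
G01 X83.23 Y74.33
G01 X85.90 Y64.36
G01 X93.20 Y57.06
G01 X103.17 Y54.39
G01 X113.14 Y57.06
G01 X120.44 Y64.36
G01 X123.11 Y74.33
G0 X132.09 Y138.42
M4 S769
G01 X123.61 Y170.08 F1240
G01 X100.43 Y193.26
G01 X68.77 Y201.74
G01 X37.11 Y193.26
G01 X13.93 Y170.08
G01 X5.45 Y138.42
G01 X13.93 Y106.76
G01 X37.11 Y83.58
G01 X68.77 Y75.10
G01 X100.43 Y83.58
G01 X123.61 Y106.76
G01 X132.09 Y138.42
M5
G0 X0.00 Y0.00

viewBox `0 0 189.49 257.60` with mm width/height → 1 unit = 1 mm. Flip: y_m = 257.60 − y_svg.

**Shape 1** — `<path>` rectangle, stroke `#ff0000` → engrave (S224, F3769). Machine vertices: (42.70,219.27) → (73.11,219.27) → (73.11,168.29) → (42.70,168.29) → (42.70,219.27). Closed: final G1 returns to the first vertex.

**Shape 2** — `<polyline>` open polyline, stroke `#008000` → cut (S769, F1240). Machine vertices: (129.78,109.66) → (170.72,89.46) → (59.10,163.96) → (123.17,17.03) → (156.68,136.38) → (155.57,192.27). Open path.

**Shape 3** — `<polygon>` closed polygon, stroke `#008000` → cut (S769, F1240). Machine vertices: (159.32,229.58) → (109.73,144.10) → (76.40,111.00) → (159.32,229.58). Closed: final G1 returns to the first vertex.

**Shape 4** — `<circle>` circle, stroke `#ff0000` → engrave (S224, F3769). Machine vertices: (123.11,74.33) → (120.44,84.30) → (113.14,91.60) → (103.17,94.27) → (93.20,91.60) → (85.90,84.30) → (83.23,74.33) → (85.90,64.36) → (93.20,57.06) → (103.17,54.39) → (113.14,57.06) → (120.44,64.36) → (123.11,74.33). Closed: final G1 returns to the first vertex.

**Shape 5** — `<circle>` circle, stroke `#008000` → cut (S769, F1240). Machine vertices: (132.09,138.42) → (123.61,170.08) → (100.43,193.26) → (68.77,201.74) → (37.11,193.26) → (13.93,170.08) → (5.45,138.42) → (13.93,106.76) → (37.11,83.58) → (68.77,75.10) → (100.43,83.58) → (123.61,106.76) → (132.09,138.42). Closed: final G1 returns to the first vertex.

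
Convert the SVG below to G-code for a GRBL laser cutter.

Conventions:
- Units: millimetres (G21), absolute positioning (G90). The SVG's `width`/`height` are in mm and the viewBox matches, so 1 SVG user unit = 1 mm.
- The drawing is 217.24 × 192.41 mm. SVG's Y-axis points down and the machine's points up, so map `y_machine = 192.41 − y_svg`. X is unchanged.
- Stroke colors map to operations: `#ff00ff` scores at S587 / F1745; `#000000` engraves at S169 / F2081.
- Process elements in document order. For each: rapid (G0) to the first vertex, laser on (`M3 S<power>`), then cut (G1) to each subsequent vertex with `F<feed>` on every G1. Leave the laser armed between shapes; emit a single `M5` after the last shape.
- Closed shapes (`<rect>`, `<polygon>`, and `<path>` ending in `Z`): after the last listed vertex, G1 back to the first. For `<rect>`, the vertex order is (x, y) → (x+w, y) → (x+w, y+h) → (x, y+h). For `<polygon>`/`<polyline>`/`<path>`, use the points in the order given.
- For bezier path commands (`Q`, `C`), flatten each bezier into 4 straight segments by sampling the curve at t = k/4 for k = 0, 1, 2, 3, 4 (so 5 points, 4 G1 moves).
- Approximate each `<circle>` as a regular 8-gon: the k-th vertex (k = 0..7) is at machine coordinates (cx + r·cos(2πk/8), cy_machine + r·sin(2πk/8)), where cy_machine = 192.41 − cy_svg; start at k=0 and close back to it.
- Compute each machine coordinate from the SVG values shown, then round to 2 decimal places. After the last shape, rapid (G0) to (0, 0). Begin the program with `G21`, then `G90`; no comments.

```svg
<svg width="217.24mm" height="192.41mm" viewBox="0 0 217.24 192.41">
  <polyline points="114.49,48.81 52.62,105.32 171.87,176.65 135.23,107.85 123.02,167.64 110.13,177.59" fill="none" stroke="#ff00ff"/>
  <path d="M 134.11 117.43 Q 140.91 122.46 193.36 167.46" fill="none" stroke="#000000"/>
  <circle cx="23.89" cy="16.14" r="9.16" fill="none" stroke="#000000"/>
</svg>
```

1 u = 1 mm; y_m = 192.41 − y.

[1] `<polyline>` open polyline, #ff00ff→score S587 F1745: (114.49,143.60) → (52.62,87.09) → (171.87,15.76) → (135.23,84.56) → (123.02,24.77) → (110.13,14.82)

[2] `<path>` quadratic bezier, #000000→engrave S169 F2081: (134.11,74.98) → (140.36,69.97) → (152.32,59.96) → (169.99,44.95) → (193.36,24.95)

[3] `<circle>` circle, #000000→engrave S169 F2081: (33.05,176.27) → (30.37,182.75) → (23.89,185.43) → (17.41,182.75) → (14.73,176.27) → (17.41,169.79) → (23.89,167.11) → (30.37,169.79) → (33.05,176.27) (closed)

G21
G90
G0 X114.49 Y143.60
M3 S587
G1 X52.62 Y87.09 F1745
G1 X171.87 Y15.76 F1745
G1 X135.23 Y84.56 F1745
G1 X123.02 Y24.77 F1745
G1 X110.13 Y14.82 F1745
G0 X134.11 Y74.98
M3 S169
G1 X140.36 Y69.97 F2081
G1 X152.32 Y59.96 F2081
G1 X169.99 Y44.95 F2081
G1 X193.36 Y24.95 F2081
G0 X33.05 Y176.27
M3 S169
G1 X30.37 Y182.75 F2081
G1 X23.89 Y185.43 F2081
G1 X17.41 Y182.75 F2081
G1 X14.73 Y176.27 F2081
G1 X17.41 Y169.79 F2081
G1 X23.89 Y167.11 F2081
G1 X30.37 Y169.79 F2081
G1 X33.05 Y176.27 F2081
M5
G0 X0.00 Y0.00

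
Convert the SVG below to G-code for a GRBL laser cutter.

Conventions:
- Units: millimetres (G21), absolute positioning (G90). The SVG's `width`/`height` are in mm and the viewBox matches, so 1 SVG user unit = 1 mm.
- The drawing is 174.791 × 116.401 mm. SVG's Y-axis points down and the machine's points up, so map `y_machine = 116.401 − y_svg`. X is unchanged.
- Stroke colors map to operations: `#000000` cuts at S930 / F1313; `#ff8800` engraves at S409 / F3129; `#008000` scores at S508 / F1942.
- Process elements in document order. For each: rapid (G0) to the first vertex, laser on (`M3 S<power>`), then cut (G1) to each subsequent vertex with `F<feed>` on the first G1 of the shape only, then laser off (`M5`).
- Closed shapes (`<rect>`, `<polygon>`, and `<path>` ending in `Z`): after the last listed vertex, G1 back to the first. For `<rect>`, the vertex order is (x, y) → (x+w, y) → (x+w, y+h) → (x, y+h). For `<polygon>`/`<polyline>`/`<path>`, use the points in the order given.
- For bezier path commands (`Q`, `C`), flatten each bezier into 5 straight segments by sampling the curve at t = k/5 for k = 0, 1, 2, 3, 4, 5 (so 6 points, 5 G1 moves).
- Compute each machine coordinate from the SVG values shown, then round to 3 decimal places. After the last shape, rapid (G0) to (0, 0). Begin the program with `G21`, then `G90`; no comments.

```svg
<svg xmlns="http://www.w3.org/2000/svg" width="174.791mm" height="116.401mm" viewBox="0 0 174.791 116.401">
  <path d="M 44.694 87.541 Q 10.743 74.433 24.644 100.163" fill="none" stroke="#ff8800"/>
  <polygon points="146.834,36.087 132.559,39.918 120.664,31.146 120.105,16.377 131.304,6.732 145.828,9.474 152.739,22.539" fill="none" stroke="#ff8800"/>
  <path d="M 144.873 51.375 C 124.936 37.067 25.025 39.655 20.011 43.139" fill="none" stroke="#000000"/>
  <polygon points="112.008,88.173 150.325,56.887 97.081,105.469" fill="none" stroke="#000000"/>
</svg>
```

1 u = 1 mm; y_m = 116.401 − y.

[1] `<path>` quadratic bezier, #ff8800→engrave S409 F3129: (44.694,28.860) → (33.028,32.550) → (25.190,33.132) → (21.180,30.608) → (20.998,24.976) → (24.644,16.238)

[2] `<polygon>` regular polygon, #ff8800→engrave S409 F3129: (146.834,80.314) → (132.559,76.483) → (120.664,85.255) → (120.105,100.024) → (131.304,109.669) → (145.828,106.927) → (152.739,93.862) → (146.834,80.314) (closed)

[3] `<path>` cubic bezier, #000000→cut S930 F1313: (144.873,65.026) → (124.713,71.711) → (93.753,75.110) → (60.387,75.989) → (33.008,75.117) → (20.011,73.262)

[4] `<polygon>` closed polygon, #000000→cut S930 F1313: (112.008,28.228) → (150.325,59.514) → (97.081,10.932) → (112.008,28.228) (closed)

G21
G90
G0 X44.694 Y28.860
M3 S409
G1 X33.028 Y32.550 F3129
G1 X25.190 Y33.132
G1 X21.180 Y30.608
G1 X20.998 Y24.976
G1 X24.644 Y16.238
M5
G0 X146.834 Y80.314
M3 S409
G1 X132.559 Y76.483 F3129
G1 X120.664 Y85.255
G1 X120.105 Y100.024
G1 X131.304 Y109.669
G1 X145.828 Y106.927
G1 X152.739 Y93.862
G1 X146.834 Y80.314
M5
G0 X144.873 Y65.026
M3 S930
G1 X124.713 Y71.711 F1313
G1 X93.753 Y75.110
G1 X60.387 Y75.989
G1 X33.008 Y75.117
G1 X20.011 Y73.262
M5
G0 X112.008 Y28.228
M3 S930
G1 X150.325 Y59.514 F1313
G1 X97.081 Y10.932
G1 X112.008 Y28.228
M5
G0 X0.000 Y0.000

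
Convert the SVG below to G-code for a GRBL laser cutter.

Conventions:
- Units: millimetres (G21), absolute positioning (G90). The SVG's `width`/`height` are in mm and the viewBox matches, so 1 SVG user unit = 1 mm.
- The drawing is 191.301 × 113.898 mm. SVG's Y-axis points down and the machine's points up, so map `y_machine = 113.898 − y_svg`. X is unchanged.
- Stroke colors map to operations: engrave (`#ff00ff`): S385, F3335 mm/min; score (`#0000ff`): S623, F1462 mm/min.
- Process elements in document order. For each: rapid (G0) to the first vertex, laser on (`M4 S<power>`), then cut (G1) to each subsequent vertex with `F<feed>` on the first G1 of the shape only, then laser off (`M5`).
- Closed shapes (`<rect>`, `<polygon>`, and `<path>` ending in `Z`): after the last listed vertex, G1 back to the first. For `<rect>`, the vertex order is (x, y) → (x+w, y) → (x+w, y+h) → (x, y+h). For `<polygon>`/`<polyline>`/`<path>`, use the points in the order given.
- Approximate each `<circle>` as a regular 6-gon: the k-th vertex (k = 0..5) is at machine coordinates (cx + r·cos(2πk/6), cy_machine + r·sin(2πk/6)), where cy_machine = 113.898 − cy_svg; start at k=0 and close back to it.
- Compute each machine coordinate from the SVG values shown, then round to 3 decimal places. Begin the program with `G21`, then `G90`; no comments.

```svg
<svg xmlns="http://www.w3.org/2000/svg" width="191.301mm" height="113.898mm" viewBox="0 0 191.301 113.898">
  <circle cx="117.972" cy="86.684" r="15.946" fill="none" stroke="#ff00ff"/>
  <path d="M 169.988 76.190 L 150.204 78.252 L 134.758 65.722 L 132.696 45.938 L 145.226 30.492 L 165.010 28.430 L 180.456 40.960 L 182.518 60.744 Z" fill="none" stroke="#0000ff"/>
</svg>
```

viewBox `0 0 191.301 113.898` with mm width/height → 1 unit = 1 mm. Flip: y_m = 113.898 − y_svg.

**Shape 1** — `<circle>` circle, stroke `#ff00ff` → engrave (S385, F3335). Machine vertices: (133.918,27.214) → (125.945,41.024) → (109.999,41.024) → (102.026,27.214) → (109.999,13.404) → (125.945,13.404) → (133.918,27.214). Closed: final G1 returns to the first vertex.

**Shape 2** — `<path>` regular polygon, stroke `#0000ff` → score (S623, F1462). Machine vertices: (169.988,37.708) → (150.204,35.646) → (134.758,48.176) → (132.696,67.960) → (145.226,83.406) → (165.010,85.468) → (180.456,72.938) → (182.518,53.154) → (169.988,37.708). Closed: final G1 returns to the first vertex.

G21
G90
G0 X133.918 Y27.214
M4 S385
G1 X125.945 Y41.024 F3335
G1 X109.999 Y41.024
G1 X102.026 Y27.214
G1 X109.999 Y13.404
G1 X125.945 Y13.404
G1 X133.918 Y27.214
M5
G0 X169.988 Y37.708
M4 S623
G1 X150.204 Y35.646 F1462
G1 X134.758 Y48.176
G1 X132.696 Y67.960
G1 X145.226 Y83.406
G1 X165.010 Y85.468
G1 X180.456 Y72.938
G1 X182.518 Y53.154
G1 X169.988 Y37.708
M5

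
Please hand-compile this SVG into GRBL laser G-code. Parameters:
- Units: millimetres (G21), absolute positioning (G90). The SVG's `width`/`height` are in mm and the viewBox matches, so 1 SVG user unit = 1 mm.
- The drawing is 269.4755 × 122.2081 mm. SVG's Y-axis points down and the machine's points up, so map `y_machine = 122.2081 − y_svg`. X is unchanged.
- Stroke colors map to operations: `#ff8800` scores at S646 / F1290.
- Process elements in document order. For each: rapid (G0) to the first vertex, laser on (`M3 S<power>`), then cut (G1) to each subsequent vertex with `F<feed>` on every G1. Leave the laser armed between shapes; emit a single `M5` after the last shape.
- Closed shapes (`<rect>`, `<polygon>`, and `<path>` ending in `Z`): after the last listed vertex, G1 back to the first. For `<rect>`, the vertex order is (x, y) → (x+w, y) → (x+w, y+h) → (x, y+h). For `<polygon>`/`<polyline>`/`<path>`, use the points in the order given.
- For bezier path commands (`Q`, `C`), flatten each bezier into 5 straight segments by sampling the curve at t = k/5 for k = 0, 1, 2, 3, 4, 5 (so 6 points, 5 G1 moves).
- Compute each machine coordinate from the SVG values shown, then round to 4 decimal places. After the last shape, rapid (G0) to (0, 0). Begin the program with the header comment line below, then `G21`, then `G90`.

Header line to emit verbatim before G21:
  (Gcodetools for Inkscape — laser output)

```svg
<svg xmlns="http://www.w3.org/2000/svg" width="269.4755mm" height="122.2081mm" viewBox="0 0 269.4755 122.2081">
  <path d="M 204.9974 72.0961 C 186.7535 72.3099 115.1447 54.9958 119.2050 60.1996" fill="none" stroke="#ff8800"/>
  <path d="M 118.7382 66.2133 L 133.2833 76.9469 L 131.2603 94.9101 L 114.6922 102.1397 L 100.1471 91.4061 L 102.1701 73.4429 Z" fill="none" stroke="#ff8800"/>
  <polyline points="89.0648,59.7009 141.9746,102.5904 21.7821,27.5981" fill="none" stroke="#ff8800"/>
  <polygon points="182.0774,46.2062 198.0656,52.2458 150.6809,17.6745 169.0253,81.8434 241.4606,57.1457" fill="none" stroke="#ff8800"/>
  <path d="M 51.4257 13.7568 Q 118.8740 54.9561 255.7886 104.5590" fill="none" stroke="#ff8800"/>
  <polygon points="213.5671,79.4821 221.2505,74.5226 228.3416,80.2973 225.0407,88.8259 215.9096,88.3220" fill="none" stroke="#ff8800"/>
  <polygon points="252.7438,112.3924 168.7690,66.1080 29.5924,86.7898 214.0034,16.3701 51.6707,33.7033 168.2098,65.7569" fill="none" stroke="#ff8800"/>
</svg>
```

viewBox `0 0 269.4755 122.2081` with mm width/height → 1 unit = 1 mm. Flip: y_m = 122.2081 − y_svg.

**Shape 1** — `<path>` cubic bezier, stroke `#ff8800` → score (S646, F1290). Control points (SVG): P0=(204.9974,72.0961), P1=(186.7535,72.3099), P2=(115.1447,54.9958), P3=(119.2050,60.1996); sampled at t=k/5. Machine vertices: (204.9974,50.1120) → (188.6795,51.7667) → (165.7477,55.7059) → (142.3956,60.0074) → (124.8168,62.7490) → (119.2050,62.0085). Open path.

**Shape 2** — `<path>` regular polygon, stroke `#ff8800` → score (S646, F1290). Machine vertices: (118.7382,55.9948) → (133.2833,45.2612) → (131.2603,27.2980) → (114.6922,20.0684) → (100.1471,30.8020) → (102.1701,48.7652) → (118.7382,55.9948). Closed: final G1 returns to the first vertex.

**Shape 3** — `<polyline>` open polyline, stroke `#ff8800` → score (S646, F1290). Machine vertices: (89.0648,62.5072) → (141.9746,19.6177) → (21.7821,94.6100). Open path.

**Shape 4** — `<polygon>` closed polygon, stroke `#ff8800` → score (S646, F1290). Machine vertices: (182.0774,76.0019) → (198.0656,69.9623) → (150.6809,104.5336) → (169.0253,40.3647) → (241.4606,65.0624) → (182.0774,76.0019). Closed: final G1 returns to the first vertex.

**Shape 5** — `<path>` quadratic bezier, stroke `#ff8800` → score (S646, F1290). Control points (SVG): P0=(51.4257,13.7568), P1=(118.8740,54.9561), P2=(255.7886,104.5590); sampled at t=k/5. Machine vertices: (51.4257,108.4513) → (81.1837,91.6354) → (116.4989,74.1473) → (157.3715,55.9868) → (203.8014,37.1541) → (255.7886,17.6491). Open path.

**Shape 6** — `<polygon>` regular polygon, stroke `#ff8800` → score (S646, F1290). Machine vertices: (213.5671,42.7260) → (221.2505,47.6855) → (228.3416,41.9108) → (225.0407,33.3822) → (215.9096,33.8861) → (213.5671,42.7260). Closed: final G1 returns to the first vertex.

**Shape 7** — `<polygon>` closed polygon, stroke `#ff8800` → score (S646, F1290). Machine vertices: (252.7438,9.8157) → (168.7690,56.1001) → (29.5924,35.4183) → (214.0034,105.8380) → (51.6707,88.5048) → (168.2098,56.4512) → (252.7438,9.8157). Closed: final G1 returns to the first vertex.

(Gcodetools for Inkscape — laser output)
G21
G90
G0 X204.9974 Y50.1120
M3 S646
G1 X188.6795 Y51.7667 F1290
G1 X165.7477 Y55.7059 F1290
G1 X142.3956 Y60.0074 F1290
G1 X124.8168 Y62.7490 F1290
G1 X119.2050 Y62.0085 F1290
G0 X118.7382 Y55.9948
M3 S646
G1 X133.2833 Y45.2612 F1290
G1 X131.2603 Y27.2980 F1290
G1 X114.6922 Y20.0684 F1290
G1 X100.1471 Y30.8020 F1290
G1 X102.1701 Y48.7652 F1290
G1 X118.7382 Y55.9948 F1290
G0 X89.0648 Y62.5072
M3 S646
G1 X141.9746 Y19.6177 F1290
G1 X21.7821 Y94.6100 F1290
G0 X182.0774 Y76.0019
M3 S646
G1 X198.0656 Y69.9623 F1290
G1 X150.6809 Y104.5336 F1290
G1 X169.0253 Y40.3647 F1290
G1 X241.4606 Y65.0624 F1290
G1 X182.0774 Y76.0019 F1290
G0 X51.4257 Y108.4513
M3 S646
G1 X81.1837 Y91.6354 F1290
G1 X116.4989 Y74.1473 F1290
G1 X157.3715 Y55.9868 F1290
G1 X203.8014 Y37.1541 F1290
G1 X255.7886 Y17.6491 F1290
G0 X213.5671 Y42.7260
M3 S646
G1 X221.2505 Y47.6855 F1290
G1 X228.3416 Y41.9108 F1290
G1 X225.0407 Y33.3822 F1290
G1 X215.9096 Y33.8861 F1290
G1 X213.5671 Y42.7260 F1290
G0 X252.7438 Y9.8157
M3 S646
G1 X168.7690 Y56.1001 F1290
G1 X29.5924 Y35.4183 F1290
G1 X214.0034 Y105.8380 F1290
G1 X51.6707 Y88.5048 F1290
G1 X168.2098 Y56.4512 F1290
G1 X252.7438 Y9.8157 F1290
M5
G0 X0.0000 Y0.0000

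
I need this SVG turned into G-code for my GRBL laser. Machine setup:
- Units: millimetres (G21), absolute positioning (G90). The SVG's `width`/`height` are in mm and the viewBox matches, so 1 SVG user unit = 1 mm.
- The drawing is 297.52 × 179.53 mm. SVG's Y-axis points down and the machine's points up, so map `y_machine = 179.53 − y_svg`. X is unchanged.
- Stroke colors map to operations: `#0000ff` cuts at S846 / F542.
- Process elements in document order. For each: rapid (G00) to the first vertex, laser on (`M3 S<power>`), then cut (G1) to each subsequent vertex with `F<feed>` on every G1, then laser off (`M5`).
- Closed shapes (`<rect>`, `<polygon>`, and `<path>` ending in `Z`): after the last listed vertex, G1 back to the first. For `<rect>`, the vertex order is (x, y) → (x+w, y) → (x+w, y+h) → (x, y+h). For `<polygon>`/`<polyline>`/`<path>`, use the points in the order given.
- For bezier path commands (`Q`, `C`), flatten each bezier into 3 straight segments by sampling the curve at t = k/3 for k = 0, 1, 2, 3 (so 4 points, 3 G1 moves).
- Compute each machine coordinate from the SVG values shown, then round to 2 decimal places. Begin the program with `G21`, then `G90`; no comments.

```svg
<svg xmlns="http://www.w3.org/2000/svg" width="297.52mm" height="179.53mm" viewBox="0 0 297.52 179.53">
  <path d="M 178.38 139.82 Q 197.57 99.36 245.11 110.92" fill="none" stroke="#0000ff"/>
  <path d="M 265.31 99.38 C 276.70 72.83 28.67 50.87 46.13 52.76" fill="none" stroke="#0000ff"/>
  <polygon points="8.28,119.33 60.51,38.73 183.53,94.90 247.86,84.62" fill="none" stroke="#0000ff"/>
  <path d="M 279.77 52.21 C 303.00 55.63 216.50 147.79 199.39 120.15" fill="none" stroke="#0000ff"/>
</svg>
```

G21
G90
G00 X178.38 Y39.71
M3 S846
G1 X194.32 Y60.90 F542
G1 X216.57 Y70.54 F542
G1 X245.11 Y68.61 F542
M5
G00 X265.31 Y80.15
M3 S846
G1 X209.67 Y104.46 F542
G1 X97.73 Y121.42 F542
G1 X46.13 Y126.77 F542
M5
G00 X8.28 Y60.20
M3 S846
G1 X60.51 Y140.80 F542
G1 X183.53 Y84.63 F542
G1 X247.86 Y94.91 F542
G1 X8.28 Y60.20 F542
M5
G00 X279.77 Y127.32
M3 S846
G1 X273.06 Y102.04 F542
G1 X233.00 Y63.95 F542
G1 X199.39 Y59.38 F542
M5

viewBox `0 0 297.52 179.53` with mm width/height → 1 unit = 1 mm. Flip: y_m = 179.53 − y_svg.

**Shape 1** — `<path>` quadratic bezier, stroke `#0000ff` → cut (S846, F542). Control points (SVG): P0=(178.38,139.82), P1=(197.57,99.36), P2=(245.11,110.92); sampled at t=k/3. Machine vertices: (178.38,39.71) → (194.32,60.90) → (216.57,70.54) → (245.11,68.61). Open path.

**Shape 2** — `<path>` cubic bezier, stroke `#0000ff` → cut (S846, F542). Control points (SVG): P0=(265.31,99.38), P1=(276.70,72.83), P2=(28.67,50.87), P3=(46.13,52.76); sampled at t=k/3. Machine vertices: (265.31,80.15) → (209.67,104.46) → (97.73,121.42) → (46.13,126.77). Open path.

**Shape 3** — `<polygon>` closed polygon, stroke `#0000ff` → cut (S846, F542). Machine vertices: (8.28,60.20) → (60.51,140.80) → (183.53,84.63) → (247.86,94.91) → (8.28,60.20). Closed: final G1 returns to the first vertex.

**Shape 4** — `<path>` cubic bezier, stroke `#0000ff` → cut (S846, F542). Control points (SVG): P0=(279.77,52.21), P1=(303.00,55.63), P2=(216.50,147.79), P3=(199.39,120.15); sampled at t=k/3. Machine vertices: (279.77,127.32) → (273.06,102.04) → (233.00,63.95) → (199.39,59.38). Open path.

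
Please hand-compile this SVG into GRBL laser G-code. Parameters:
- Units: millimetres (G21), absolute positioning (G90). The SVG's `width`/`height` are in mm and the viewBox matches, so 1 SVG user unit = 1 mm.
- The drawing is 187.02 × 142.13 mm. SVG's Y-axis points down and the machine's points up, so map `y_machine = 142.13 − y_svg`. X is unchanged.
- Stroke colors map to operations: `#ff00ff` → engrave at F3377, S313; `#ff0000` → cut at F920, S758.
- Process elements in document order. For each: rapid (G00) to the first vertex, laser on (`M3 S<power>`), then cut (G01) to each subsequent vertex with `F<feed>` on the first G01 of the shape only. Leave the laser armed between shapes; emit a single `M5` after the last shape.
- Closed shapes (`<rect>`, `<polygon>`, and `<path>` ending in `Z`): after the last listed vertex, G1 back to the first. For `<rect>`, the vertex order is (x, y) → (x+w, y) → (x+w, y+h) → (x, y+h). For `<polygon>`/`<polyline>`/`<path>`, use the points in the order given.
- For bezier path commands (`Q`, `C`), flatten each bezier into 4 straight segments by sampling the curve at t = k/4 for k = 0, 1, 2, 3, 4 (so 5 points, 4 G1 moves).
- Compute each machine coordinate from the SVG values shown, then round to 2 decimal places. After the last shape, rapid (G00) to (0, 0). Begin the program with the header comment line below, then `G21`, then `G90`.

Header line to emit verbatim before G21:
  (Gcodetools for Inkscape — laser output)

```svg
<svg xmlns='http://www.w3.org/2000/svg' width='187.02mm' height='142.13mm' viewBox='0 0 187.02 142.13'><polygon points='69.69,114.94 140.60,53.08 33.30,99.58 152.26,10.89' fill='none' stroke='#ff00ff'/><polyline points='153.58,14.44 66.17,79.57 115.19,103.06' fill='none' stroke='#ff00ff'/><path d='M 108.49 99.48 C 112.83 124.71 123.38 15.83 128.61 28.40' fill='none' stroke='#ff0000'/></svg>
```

(Gcodetools for Inkscape — laser output)
G21
G90
G00 X69.69 Y27.19
M3 S313
G01 X140.60 Y89.05 F3377
G01 X33.30 Y42.55
G01 X152.26 Y131.24
G01 X69.69 Y27.19
G00 X153.58 Y127.69
M3 S313
G01 X66.17 Y62.56 F3377
G01 X115.19 Y39.07
G00 X108.49 Y42.65
M3 S758
G01 X112.73 Y44.88 F920
G01 X118.22 Y73.44
G01 X123.87 Y104.38
G01 X128.61 Y113.73
M5
G00 X0.00 Y0.00

1 u = 1 mm; y_m = 142.13 − y.

[1] `<polygon>` closed polygon, #ff00ff→engrave S313 F3377: (69.69,27.19) → (140.60,89.05) → (33.30,42.55) → (152.26,131.24) → (69.69,27.19) (closed)

[2] `<polyline>` open polyline, #ff00ff→engrave S313 F3377: (153.58,127.69) → (66.17,62.56) → (115.19,39.07)

[3] `<path>` cubic bezier, #ff0000→cut S758 F920: (108.49,42.65) → (112.73,44.88) → (118.22,73.44) → (123.87,104.38) → (128.61,113.73)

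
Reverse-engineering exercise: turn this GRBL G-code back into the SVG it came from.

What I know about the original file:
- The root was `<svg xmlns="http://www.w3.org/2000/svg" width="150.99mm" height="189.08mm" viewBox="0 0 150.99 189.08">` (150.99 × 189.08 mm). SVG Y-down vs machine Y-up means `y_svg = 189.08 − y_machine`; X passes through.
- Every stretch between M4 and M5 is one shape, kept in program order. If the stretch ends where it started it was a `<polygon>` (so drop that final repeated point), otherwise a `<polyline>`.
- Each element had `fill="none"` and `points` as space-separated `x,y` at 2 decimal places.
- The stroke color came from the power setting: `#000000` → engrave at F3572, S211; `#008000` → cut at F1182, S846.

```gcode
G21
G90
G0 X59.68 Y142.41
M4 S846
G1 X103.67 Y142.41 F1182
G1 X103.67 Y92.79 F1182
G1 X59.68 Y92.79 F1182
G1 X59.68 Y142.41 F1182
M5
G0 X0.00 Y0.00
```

y_svg = 189.08 − y_m. Every run uses S846, so all elements get stroke `#008000` (cut).

[1] closed run; points: 59.68,46.67 103.67,46.67 103.67,96.29 59.68,96.29

<svg xmlns="http://www.w3.org/2000/svg" width="150.99mm" height="189.08mm" viewBox="0 0 150.99 189.08">
  <polygon points="59.68,46.67 103.67,46.67 103.67,96.29 59.68,96.29" fill="none" stroke="#008000"/>
</svg>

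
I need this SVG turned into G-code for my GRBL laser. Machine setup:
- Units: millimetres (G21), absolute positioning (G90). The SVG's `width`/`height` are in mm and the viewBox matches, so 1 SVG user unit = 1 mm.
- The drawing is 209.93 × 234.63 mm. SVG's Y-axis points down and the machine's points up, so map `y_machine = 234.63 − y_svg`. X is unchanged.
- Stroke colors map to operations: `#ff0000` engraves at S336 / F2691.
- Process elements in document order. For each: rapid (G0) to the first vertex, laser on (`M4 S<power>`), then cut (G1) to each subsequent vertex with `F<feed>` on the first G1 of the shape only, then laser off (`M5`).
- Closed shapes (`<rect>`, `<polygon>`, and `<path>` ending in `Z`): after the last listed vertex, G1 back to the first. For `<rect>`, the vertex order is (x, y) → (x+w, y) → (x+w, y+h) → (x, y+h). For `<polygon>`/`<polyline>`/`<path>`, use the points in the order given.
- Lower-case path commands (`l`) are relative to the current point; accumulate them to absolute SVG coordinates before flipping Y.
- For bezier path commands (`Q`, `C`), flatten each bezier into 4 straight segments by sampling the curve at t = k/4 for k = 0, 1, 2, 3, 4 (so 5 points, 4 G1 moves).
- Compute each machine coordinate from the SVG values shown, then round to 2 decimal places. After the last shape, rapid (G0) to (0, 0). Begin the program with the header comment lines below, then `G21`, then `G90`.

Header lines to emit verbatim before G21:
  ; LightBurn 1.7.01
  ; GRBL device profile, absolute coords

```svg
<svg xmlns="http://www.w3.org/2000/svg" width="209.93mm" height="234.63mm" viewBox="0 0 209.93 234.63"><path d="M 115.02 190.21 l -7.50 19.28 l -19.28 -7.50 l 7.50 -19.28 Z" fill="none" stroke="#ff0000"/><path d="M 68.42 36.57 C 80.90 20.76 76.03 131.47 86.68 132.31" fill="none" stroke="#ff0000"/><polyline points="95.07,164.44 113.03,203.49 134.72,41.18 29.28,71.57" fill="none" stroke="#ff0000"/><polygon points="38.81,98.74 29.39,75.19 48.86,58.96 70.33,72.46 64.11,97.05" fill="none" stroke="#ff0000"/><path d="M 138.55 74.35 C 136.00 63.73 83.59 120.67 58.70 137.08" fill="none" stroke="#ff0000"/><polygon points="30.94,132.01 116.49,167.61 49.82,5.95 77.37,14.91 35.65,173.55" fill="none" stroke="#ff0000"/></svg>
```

1 u = 1 mm; y_m = 234.63 − y.

[1] `<path>` regular polygon, #ff0000→engrave S336 F2691: (115.02,44.42) → (107.52,25.14) → (88.24,32.64) → (95.74,51.92) → (115.02,44.42) (closed)

[2] `<path>` cubic bezier, #ff0000→engrave S336 F2691: (68.42,198.06) → (75.04,189.89) → (78.24,156.43) → (81.09,119.86) → (86.68,102.32)

[3] `<polyline>` open polyline, #ff0000→engrave S336 F2691: (95.07,70.19) → (113.03,31.14) → (134.72,193.45) → (29.28,163.06)

[4] `<polygon>` regular polygon, #ff0000→engrave S336 F2691: (38.81,135.89) → (29.39,159.44) → (48.86,175.67) → (70.33,162.17) → (64.11,137.58) → (38.81,135.89) (closed)

[5] `<path>` cubic bezier, #ff0000→engrave S336 F2691: (138.55,160.28) → (128.50,157.27) → (107.00,139.05) → (81.32,115.77) → (58.70,97.55)

[6] `<polygon>` closed polygon, #ff0000→engrave S336 F2691: (30.94,102.62) → (116.49,67.02) → (49.82,228.68) → (77.37,219.72) → (35.65,61.08) → (30.94,102.62) (closed)

; LightBurn 1.7.01
; GRBL device profile, absolute coords
G21
G90
G0 X115.02 Y44.42
M4 S336
G1 X107.52 Y25.14 F2691
G1 X88.24 Y32.64
G1 X95.74 Y51.92
G1 X115.02 Y44.42
M5
G0 X68.42 Y198.06
M4 S336
G1 X75.04 Y189.89 F2691
G1 X78.24 Y156.43
G1 X81.09 Y119.86
G1 X86.68 Y102.32
M5
G0 X95.07 Y70.19
M4 S336
G1 X113.03 Y31.14 F2691
G1 X134.72 Y193.45
G1 X29.28 Y163.06
M5
G0 X38.81 Y135.89
M4 S336
G1 X29.39 Y159.44 F2691
G1 X48.86 Y175.67
G1 X70.33 Y162.17
G1 X64.11 Y137.58
G1 X38.81 Y135.89
M5
G0 X138.55 Y160.28
M4 S336
G1 X128.50 Y157.27 F2691
G1 X107.00 Y139.05
G1 X81.32 Y115.77
G1 X58.70 Y97.55
M5
G0 X30.94 Y102.62
M4 S336
G1 X116.49 Y67.02 F2691
G1 X49.82 Y228.68
G1 X77.37 Y219.72
G1 X35.65 Y61.08
G1 X30.94 Y102.62
M5
G0 X0.00 Y0.00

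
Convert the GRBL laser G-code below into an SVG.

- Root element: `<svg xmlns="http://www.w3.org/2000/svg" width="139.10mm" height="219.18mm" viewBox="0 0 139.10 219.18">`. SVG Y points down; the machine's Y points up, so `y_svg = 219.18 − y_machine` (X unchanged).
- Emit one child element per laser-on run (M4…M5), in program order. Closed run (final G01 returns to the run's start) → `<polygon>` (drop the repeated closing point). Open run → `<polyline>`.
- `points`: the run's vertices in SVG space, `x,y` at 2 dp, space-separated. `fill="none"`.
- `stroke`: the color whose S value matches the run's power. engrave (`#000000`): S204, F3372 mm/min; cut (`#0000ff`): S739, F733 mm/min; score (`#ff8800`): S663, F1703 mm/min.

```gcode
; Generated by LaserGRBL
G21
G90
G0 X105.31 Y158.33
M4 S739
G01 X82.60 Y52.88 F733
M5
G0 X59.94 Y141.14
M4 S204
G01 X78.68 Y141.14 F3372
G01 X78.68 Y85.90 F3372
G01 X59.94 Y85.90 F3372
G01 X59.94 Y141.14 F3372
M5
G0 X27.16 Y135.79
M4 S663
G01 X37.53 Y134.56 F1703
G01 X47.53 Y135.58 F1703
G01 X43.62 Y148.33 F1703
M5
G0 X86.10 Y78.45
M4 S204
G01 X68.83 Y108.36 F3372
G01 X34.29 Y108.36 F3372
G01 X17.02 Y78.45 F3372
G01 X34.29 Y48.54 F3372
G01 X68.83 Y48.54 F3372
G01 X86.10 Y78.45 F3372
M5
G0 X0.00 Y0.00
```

<svg xmlns="http://www.w3.org/2000/svg" width="139.10mm" height="219.18mm" viewBox="0 0 139.10 219.18">
  <polyline points="105.31,60.85 82.60,166.30" fill="none" stroke="#0000ff"/>
  <polygon points="59.94,78.04 78.68,78.04 78.68,133.28 59.94,133.28" fill="none" stroke="#000000"/>
  <polyline points="27.16,83.39 37.53,84.62 47.53,83.60 43.62,70.85" fill="none" stroke="#ff8800"/>
  <polygon points="86.10,140.73 68.83,110.82 34.29,110.82 17.02,140.73 34.29,170.64 68.83,170.64" fill="none" stroke="#000000"/>
</svg>

Machine Y-up, SVG Y-down with viewBox height 219.18, so y_svg = 219.18 − y_machine; X carries over.

Run 1: S739 ⇒ cut layer `#0000ff`. The run is open, so emit a `<polyline>` with points (Y-flipped): 105.31,60.85 82.60,166.30.

Run 2: the run's S204 means `#000000` (engrave). The run returns to its start, so emit a `<polygon>` with points (Y-flipped): 59.94,78.04 78.68,78.04 78.68,133.28 59.94,133.28.

Run 3: the run's S663 means `#ff8800` (score). The run is open, so emit a `<polyline>` with points (Y-flipped): 27.16,83.39 37.53,84.62 47.53,83.60 43.62,70.85.

Run 4: S204 ⇒ engrave layer `#000000`. The run returns to its start, so emit a `<polygon>` with points (Y-flipped): 86.10,140.73 68.83,110.82 34.29,110.82 17.02,140.73 34.29,170.64 68.83,170.64.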